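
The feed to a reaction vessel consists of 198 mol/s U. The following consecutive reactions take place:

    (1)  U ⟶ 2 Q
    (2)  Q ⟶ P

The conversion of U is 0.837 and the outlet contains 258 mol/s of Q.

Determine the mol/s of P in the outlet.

73.5 mol/s

Conversion of U: U consumed = 1ξ₁ = 0.837 × 198 → ξ₁ = 165.7 mol/s.
Q balance: n_Q = 0 + 2ξ₁ − 1ξ₂ = 258 → ξ₂ = (2·165.7 − 258)/1 = 73.45 mol/s.
Outlet amounts (n = n₀ + Σ ν·ξ):
  U: 198 − 1(165.7) = 32.27
  Q: 0 + 2(165.7) − 1(73.45) = 258
  P: 0 + 1(73.45) = 73.45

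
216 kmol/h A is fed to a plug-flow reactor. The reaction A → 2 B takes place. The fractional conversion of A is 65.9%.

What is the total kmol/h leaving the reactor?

A reacted = 0.659 × 216 = 142.3 kmol/h; ν_A = −1, so ξ = 142.3/1 = 142.3 kmol/h.
Outlet amounts (n = n₀ + ν ξ):
  A: 216 − 1(142.3) = 73.66
  B: 0 + 2(142.3) = 284.7
Total out = 73.66 + 284.7 = 358.3 kmol/h.

358 kmol/h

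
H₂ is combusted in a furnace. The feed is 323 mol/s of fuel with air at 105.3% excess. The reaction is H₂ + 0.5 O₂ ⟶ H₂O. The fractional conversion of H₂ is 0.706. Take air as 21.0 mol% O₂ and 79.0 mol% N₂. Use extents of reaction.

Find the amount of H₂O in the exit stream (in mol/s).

Stoichiometric O₂ = 0.5 × 323 = 161.5 mol/s; O₂ fed = 161.5 × 2.053 = 331.6 mol/s.
N₂ fed = 331.6 × 79/21 = 1247 mol/s.
Fuel reacted = 0.706 × 323 → ξ = 228 mol/s.
Outlet (n = n₀ + ν ξ):
  H₂: 323 − 1(228) = 94.96
  O₂: 331.6 − 0.5(228) = 217.5
  N₂: 1247 (inert)
  H₂O: 0 + 1(228) = 228

228 mol/s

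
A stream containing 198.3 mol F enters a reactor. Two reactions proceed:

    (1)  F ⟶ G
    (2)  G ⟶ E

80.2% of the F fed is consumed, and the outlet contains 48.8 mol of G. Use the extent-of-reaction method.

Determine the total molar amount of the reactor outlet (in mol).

198 mol

Conversion of F: F consumed = 1ξ₁ = 0.802 × 198.3 → ξ₁ = 159 mol.
G balance: n_G = 0 + 1ξ₁ − 1ξ₂ = 48.8 → ξ₂ = (1·159 − 48.8)/1 = 110.2 mol.
Outlet amounts (n = n₀ + Σ ν·ξ):
  F: 198.3 − 1(159) = 39.26
  G: 0 + 1(159) − 1(110.2) = 48.8
  E: 0 + 1(110.2) = 110.2
Total out = 39.26 + 48.8 + 110.2 = 198.3 mol.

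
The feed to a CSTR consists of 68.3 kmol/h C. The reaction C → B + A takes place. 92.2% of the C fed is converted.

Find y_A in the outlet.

0.48

C reacted = 0.922 × 68.3 = 62.97 kmol/h; ν_C = −1, so ξ = 62.97/1 = 62.97 kmol/h.
Outlet amounts (n = n₀ + ν ξ):
  C: 68.3 − 1(62.97) = 5.327
  B: 0 + 1(62.97) = 62.97
  A: 0 + 1(62.97) = 62.97
Total out = 131.3 kmol/h; y_A = 62.97 / 131.3 = 0.4797.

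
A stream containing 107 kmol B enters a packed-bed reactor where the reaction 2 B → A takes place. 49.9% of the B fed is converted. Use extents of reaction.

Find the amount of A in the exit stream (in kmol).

26.7 kmol

B reacted = 0.499 × 107 = 53.39 kmol; ν_B = −2, so ξ = 53.39/2 = 26.7 kmol.
Outlet amounts (n = n₀ + ν ξ):
  B: 107 − 2(26.7) = 53.61
  A: 0 + 1(26.7) = 26.7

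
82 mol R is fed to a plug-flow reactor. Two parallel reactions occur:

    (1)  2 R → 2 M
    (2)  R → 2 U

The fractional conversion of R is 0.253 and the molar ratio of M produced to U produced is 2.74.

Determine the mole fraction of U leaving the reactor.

0.0752

Conversion of R: R consumed = 0.253 × 82 = 20.75 mol = 2ξ₁ + 1ξ₂.
Selectivity: 2ξ₁ / (2ξ₂) = 2.74 → ξ₁ = 2.74 ξ₂.
Substitute: (2·2.74 + 1) ξ₂ = 20.75 → ξ₂ = 3.202 mol, ξ₁ = 8.772 mol.
Outlet amounts (n = n₀ + Σ ν·ξ):
  R: 82 − 2(8.772) − 1(3.202) = 61.25
  M: 0 + 2(8.772) = 17.54
  U: 0 + 2(3.202) = 6.403
Total out = 85.2 mol; y_U = 6.403 / 85.2 = 0.07515.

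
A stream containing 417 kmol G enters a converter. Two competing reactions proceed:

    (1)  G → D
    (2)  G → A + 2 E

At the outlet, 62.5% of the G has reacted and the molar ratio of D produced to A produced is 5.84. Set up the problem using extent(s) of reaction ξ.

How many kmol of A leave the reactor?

Conversion of G: G consumed = 0.625 × 417 = 260.6 kmol = 1ξ₁ + 1ξ₂.
Selectivity: 1ξ₁ / (1ξ₂) = 5.84 → ξ₁ = 5.84 ξ₂.
Substitute: (1·5.84 + 1) ξ₂ = 260.6 → ξ₂ = 38.1 kmol, ξ₁ = 222.5 kmol.
Outlet amounts (n = n₀ + Σ ν·ξ):
  G: 417 − 1(222.5) − 1(38.1) = 156.4
  D: 0 + 1(222.5) = 222.5
  A: 0 + 1(38.1) = 38.1
  E: 0 + 2(38.1) = 76.21

38.1 kmol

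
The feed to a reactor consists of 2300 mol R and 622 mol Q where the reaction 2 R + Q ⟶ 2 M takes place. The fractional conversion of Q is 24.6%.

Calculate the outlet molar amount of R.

Q reacted = 0.246 × 622 = 153 mol; ν_Q = −1, so ξ = 153/1 = 153 mol.
Outlet amounts (n = n₀ + ν ξ):
  R: 2300 − 2(153) = 1994
  Q: 622 − 1(153) = 469
  M: 0 + 2(153) = 306

1990 mol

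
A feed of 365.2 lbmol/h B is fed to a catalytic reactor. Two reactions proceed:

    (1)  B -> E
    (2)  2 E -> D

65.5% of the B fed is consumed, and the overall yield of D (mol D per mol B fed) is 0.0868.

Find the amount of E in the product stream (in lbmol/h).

Conversion of B: B consumed = 1ξ₁ = 0.655 × 365.2 → ξ₁ = 239.2 lbmol/h.
Yield of D: 1ξ₂ / 365.2 = 0.0868 → ξ₂ = 31.7 lbmol/h.
Outlet amounts (n = n₀ + Σ ν·ξ):
  B: 365.2 − 1(239.2) = 126
  E: 0 + 1(239.2) − 2(31.7) = 175.8
  D: 0 + 1(31.7) = 31.7

176 lbmol/h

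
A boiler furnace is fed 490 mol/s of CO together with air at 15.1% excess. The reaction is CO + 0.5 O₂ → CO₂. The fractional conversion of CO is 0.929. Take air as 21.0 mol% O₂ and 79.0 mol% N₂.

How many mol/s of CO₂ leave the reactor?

455 mol/s

Stoichiometric O₂ = 0.5 × 490 = 245 mol/s; O₂ fed = 245 × 1.151 = 282 mol/s.
N₂ fed = 282 × 79/21 = 1061 mol/s.
Fuel reacted = 0.929 × 490 → ξ = 455.2 mol/s.
Outlet (n = n₀ + ν ξ):
  CO: 490 − 1(455.2) = 34.79
  O₂: 282 − 0.5(455.2) = 54.39
  N₂: 1061 (inert)
  CO₂: 0 + 1(455.2) = 455.2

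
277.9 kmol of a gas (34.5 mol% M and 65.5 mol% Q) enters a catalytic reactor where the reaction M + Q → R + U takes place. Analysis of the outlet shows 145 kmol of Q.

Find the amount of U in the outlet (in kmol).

37 kmol

For Q: n = n₀ − 1ξ → 145 = 182 − 1ξ, giving ξ = 37.02 kmol.
Outlet amounts (n = n₀ + ν ξ):
  M: 95.88 − 1(37.02) = 58.85
  Q: 182 − 1(37.02) = 145
  R: 0 + 1(37.02) = 37.02
  U: 0 + 1(37.02) = 37.02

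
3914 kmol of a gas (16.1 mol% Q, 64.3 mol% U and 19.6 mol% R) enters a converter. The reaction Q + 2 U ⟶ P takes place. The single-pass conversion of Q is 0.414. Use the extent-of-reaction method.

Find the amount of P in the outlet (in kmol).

261 kmol

Q reacted = 0.414 × 630.2 = 260.9 kmol; ν_Q = −1, so ξ = 260.9/1 = 260.9 kmol.
Outlet amounts (n = n₀ + ν ξ):
  Q: 630.2 − 1(260.9) = 369.3
  U: 2517 − 2(260.9) = 1995
  P: 0 + 1(260.9) = 260.9
  R: 767.1 (inert)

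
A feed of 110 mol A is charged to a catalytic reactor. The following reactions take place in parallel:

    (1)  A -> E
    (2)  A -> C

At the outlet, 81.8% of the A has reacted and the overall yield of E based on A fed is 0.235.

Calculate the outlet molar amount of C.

Yield of E: 1ξ₁ / 110 = 0.235 → ξ₁ = 25.85 mol.
Conversion of A: 1ξ₁ + 1ξ₂ = 0.818 × 110 = 89.98 → ξ₂ = 64.13 mol.
Outlet amounts (n = n₀ + Σ ν·ξ):
  A: 110 − 1(25.85) − 1(64.13) = 20.02
  E: 0 + 1(25.85) = 25.85
  C: 0 + 1(64.13) = 64.13

64.1 mol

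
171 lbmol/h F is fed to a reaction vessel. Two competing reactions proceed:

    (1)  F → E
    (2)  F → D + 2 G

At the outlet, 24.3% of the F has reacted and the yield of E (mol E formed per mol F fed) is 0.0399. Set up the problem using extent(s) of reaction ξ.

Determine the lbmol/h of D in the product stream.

Yield of E: 1ξ₁ / 171 = 0.0399 → ξ₁ = 6.823 lbmol/h.
Conversion of F: 1ξ₁ + 1ξ₂ = 0.243 × 171 = 41.55 → ξ₂ = 34.73 lbmol/h.
Outlet amounts (n = n₀ + Σ ν·ξ):
  F: 171 − 1(6.823) − 1(34.73) = 129.4
  E: 0 + 1(6.823) = 6.823
  D: 0 + 1(34.73) = 34.73
  G: 0 + 2(34.73) = 69.46

34.7 lbmol/h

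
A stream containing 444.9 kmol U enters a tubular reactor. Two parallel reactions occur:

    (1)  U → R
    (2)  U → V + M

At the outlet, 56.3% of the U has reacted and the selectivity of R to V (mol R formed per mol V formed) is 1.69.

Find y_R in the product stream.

Conversion of U: U consumed = 0.563 × 444.9 = 250.5 kmol = 1ξ₁ + 1ξ₂.
Selectivity: 1ξ₁ / (1ξ₂) = 1.69 → ξ₁ = 1.69 ξ₂.
Substitute: (1·1.69 + 1) ξ₂ = 250.5 → ξ₂ = 93.11 kmol, ξ₁ = 157.4 kmol.
Outlet amounts (n = n₀ + Σ ν·ξ):
  U: 444.9 − 1(157.4) − 1(93.11) = 194.4
  R: 0 + 1(157.4) = 157.4
  V: 0 + 1(93.11) = 93.11
  M: 0 + 1(93.11) = 93.11
Total out = 538 kmol; y_R = 157.4 / 538 = 0.2925.

0.292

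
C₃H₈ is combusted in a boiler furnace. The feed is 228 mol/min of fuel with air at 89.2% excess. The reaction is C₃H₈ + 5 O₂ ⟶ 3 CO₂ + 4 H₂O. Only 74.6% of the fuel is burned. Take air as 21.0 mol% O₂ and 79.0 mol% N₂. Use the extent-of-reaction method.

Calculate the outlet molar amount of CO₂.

Stoichiometric O₂ = 5 × 228 = 1140 mol/min; O₂ fed = 1140 × 1.892 = 2157 mol/min.
N₂ fed = 2157 × 79/21 = 8114 mol/min.
Fuel reacted = 0.746 × 228 → ξ = 170.1 mol/min.
Outlet (n = n₀ + ν ξ):
  C₃H₈: 228 − 1(170.1) = 57.91
  O₂: 2157 − 5(170.1) = 1306
  N₂: 8114 (inert)
  CO₂: 0 + 3(170.1) = 510.3
  H₂O: 0 + 4(170.1) = 680.4

510 mol/min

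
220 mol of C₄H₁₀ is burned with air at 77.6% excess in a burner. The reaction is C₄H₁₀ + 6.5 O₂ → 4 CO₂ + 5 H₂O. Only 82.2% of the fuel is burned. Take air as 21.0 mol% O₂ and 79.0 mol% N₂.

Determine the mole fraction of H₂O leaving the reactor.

0.0718

Stoichiometric O₂ = 6.5 × 220 = 1430 mol; O₂ fed = 1430 × 1.776 = 2540 mol.
N₂ fed = 2540 × 79/21 = 9554 mol.
Fuel reacted = 0.822 × 220 → ξ = 180.8 mol.
Outlet (n = n₀ + ν ξ):
  C₄H₁₀: 220 − 1(180.8) = 39.16
  O₂: 2540 − 6.5(180.8) = 1364
  N₂: 9554 (inert)
  CO₂: 0 + 4(180.8) = 723.4
  H₂O: 0 + 5(180.8) = 904.2
Total out = 12580 mol; y_H₂O = 904.2 / 12580 = 0.07185.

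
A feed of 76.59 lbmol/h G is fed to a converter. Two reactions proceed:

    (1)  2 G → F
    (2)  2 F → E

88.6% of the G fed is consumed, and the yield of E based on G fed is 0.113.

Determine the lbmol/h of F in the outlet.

Conversion of G: G consumed = 2ξ₁ = 0.886 × 76.59 → ξ₁ = 33.93 lbmol/h.
Yield of E: 1ξ₂ / 76.59 = 0.113 → ξ₂ = 8.655 lbmol/h.
Outlet amounts (n = n₀ + Σ ν·ξ):
  G: 76.59 − 2(33.93) = 8.731
  F: 0 + 1(33.93) − 2(8.655) = 16.62
  E: 0 + 1(8.655) = 8.655

16.6 lbmol/h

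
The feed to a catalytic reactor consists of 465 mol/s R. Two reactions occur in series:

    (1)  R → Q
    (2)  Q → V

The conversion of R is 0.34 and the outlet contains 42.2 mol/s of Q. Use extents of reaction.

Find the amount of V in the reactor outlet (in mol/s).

Conversion of R: R consumed = 1ξ₁ = 0.34 × 465 → ξ₁ = 158.1 mol/s.
Q balance: n_Q = 0 + 1ξ₁ − 1ξ₂ = 42.2 → ξ₂ = (1·158.1 − 42.2)/1 = 115.9 mol/s.
Outlet amounts (n = n₀ + Σ ν·ξ):
  R: 465 − 1(158.1) = 306.9
  Q: 0 + 1(158.1) − 1(115.9) = 42.2
  V: 0 + 1(115.9) = 115.9

116 mol/s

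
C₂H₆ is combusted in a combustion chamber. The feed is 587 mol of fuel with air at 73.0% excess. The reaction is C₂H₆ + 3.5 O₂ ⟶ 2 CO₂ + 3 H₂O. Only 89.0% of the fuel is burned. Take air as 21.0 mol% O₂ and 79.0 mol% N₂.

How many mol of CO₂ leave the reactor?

1040 mol

Stoichiometric O₂ = 3.5 × 587 = 2054 mol; O₂ fed = 2054 × 1.730 = 3554 mol.
N₂ fed = 3554 × 79/21 = 13370 mol.
Fuel reacted = 0.89 × 587 → ξ = 522.4 mol.
Outlet (n = n₀ + ν ξ):
  C₂H₆: 587 − 1(522.4) = 64.57
  O₂: 3554 − 3.5(522.4) = 1726
  N₂: 13370 (inert)
  CO₂: 0 + 2(522.4) = 1045
  H₂O: 0 + 3(522.4) = 1567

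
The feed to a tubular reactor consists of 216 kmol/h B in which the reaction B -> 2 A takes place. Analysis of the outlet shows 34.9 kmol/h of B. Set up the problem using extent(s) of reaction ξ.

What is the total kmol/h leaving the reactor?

For B: n = n₀ − 1ξ → 34.9 = 216 − 1ξ, giving ξ = 181.1 kmol/h.
Outlet amounts (n = n₀ + ν ξ):
  B: 216 − 1(181.1) = 34.9
  A: 0 + 2(181.1) = 362.2
Total out = 34.9 + 362.2 = 397.1 kmol/h.

397 kmol/h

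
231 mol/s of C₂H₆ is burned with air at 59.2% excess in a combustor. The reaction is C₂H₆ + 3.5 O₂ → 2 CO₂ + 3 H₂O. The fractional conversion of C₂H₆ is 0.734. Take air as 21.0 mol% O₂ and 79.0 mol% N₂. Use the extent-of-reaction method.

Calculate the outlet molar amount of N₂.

4840 mol/s

Stoichiometric O₂ = 3.5 × 231 = 808.5 mol/s; O₂ fed = 808.5 × 1.592 = 1287 mol/s.
N₂ fed = 1287 × 79/21 = 4842 mol/s.
Fuel reacted = 0.734 × 231 → ξ = 169.6 mol/s.
Outlet (n = n₀ + ν ξ):
  C₂H₆: 231 − 1(169.6) = 61.45
  O₂: 1287 − 3.5(169.6) = 693.7
  N₂: 4842 (inert)
  CO₂: 0 + 2(169.6) = 339.1
  H₂O: 0 + 3(169.6) = 508.7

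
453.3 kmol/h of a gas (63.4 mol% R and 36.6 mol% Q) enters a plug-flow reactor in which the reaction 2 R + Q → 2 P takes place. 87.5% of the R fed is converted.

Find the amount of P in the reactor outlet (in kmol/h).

251 kmol/h

R reacted = 0.875 × 287.4 = 251.5 kmol/h; ν_R = −2, so ξ = 251.5/2 = 125.7 kmol/h.
Outlet amounts (n = n₀ + ν ξ):
  R: 287.4 − 2(125.7) = 35.92
  Q: 165.9 − 1(125.7) = 40.17
  P: 0 + 2(125.7) = 251.5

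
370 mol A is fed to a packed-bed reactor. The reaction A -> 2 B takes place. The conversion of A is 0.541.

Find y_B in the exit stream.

A reacted = 0.541 × 370 = 200.2 mol; ν_A = −1, so ξ = 200.2/1 = 200.2 mol.
Outlet amounts (n = n₀ + ν ξ):
  A: 370 − 1(200.2) = 169.8
  B: 0 + 2(200.2) = 400.3
Total out = 570.2 mol; y_B = 400.3 / 570.2 = 0.7021.

0.702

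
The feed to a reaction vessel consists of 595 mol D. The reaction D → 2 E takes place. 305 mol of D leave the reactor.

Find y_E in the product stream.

0.655

For D: n = n₀ − 1ξ → 305 = 595 − 1ξ, giving ξ = 290 mol.
Outlet amounts (n = n₀ + ν ξ):
  D: 595 − 1(290) = 305
  E: 0 + 2(290) = 580
Total out = 885 mol; y_E = 580 / 885 = 0.6554.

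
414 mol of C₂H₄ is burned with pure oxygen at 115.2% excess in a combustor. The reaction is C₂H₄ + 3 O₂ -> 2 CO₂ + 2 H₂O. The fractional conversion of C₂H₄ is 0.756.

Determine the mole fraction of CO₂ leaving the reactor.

0.203

Stoichiometric O₂ = 3 × 414 = 1242 mol; O₂ fed = 1242 × 2.152 = 2673 mol.
Fuel reacted = 0.756 × 414 → ξ = 313 mol.
Outlet (n = n₀ + ν ξ):
  C₂H₄: 414 − 1(313) = 101
  O₂: 2673 − 3(313) = 1734
  CO₂: 0 + 2(313) = 626
  H₂O: 0 + 2(313) = 626
Total out = 3087 mol; y_CO₂ = 626 / 3087 = 0.2028.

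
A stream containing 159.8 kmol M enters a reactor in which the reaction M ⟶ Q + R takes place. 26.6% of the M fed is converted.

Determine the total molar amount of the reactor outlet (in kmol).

M reacted = 0.266 × 159.8 = 42.51 kmol; ν_M = −1, so ξ = 42.51/1 = 42.51 kmol.
Outlet amounts (n = n₀ + ν ξ):
  M: 159.8 − 1(42.51) = 117.3
  Q: 0 + 1(42.51) = 42.51
  R: 0 + 1(42.51) = 42.51
Total out = 117.3 + 42.51 + 42.51 = 202.3 kmol.

202 kmol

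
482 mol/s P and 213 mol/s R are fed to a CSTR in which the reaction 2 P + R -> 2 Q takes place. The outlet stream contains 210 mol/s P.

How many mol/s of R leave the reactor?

For P: n = n₀ − 2ξ → 210 = 482 − 2ξ, giving ξ = 136 mol/s.
Outlet amounts (n = n₀ + ν ξ):
  P: 482 − 2(136) = 210
  R: 213 − 1(136) = 77
  Q: 0 + 2(136) = 272

77 mol/s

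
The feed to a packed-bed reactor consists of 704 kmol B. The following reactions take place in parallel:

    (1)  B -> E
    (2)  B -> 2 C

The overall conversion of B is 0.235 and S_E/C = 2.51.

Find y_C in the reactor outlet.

Conversion of B: B consumed = 0.235 × 704 = 165.4 kmol = 1ξ₁ + 1ξ₂.
Selectivity: 1ξ₁ / (2ξ₂) = 2.51 → ξ₁ = 5.02 ξ₂.
Substitute: (1·5.02 + 1) ξ₂ = 165.4 → ξ₂ = 27.48 kmol, ξ₁ = 138 kmol.
Outlet amounts (n = n₀ + Σ ν·ξ):
  B: 704 − 1(138) − 1(27.48) = 538.6
  E: 0 + 1(138) = 138
  C: 0 + 2(27.48) = 54.96
Total out = 731.5 kmol; y_C = 54.96 / 731.5 = 0.07514.

0.0751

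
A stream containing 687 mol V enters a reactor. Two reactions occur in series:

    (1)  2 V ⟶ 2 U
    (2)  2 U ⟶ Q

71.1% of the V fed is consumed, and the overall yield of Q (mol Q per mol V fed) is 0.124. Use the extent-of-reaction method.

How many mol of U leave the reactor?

Conversion of V: V consumed = 2ξ₁ = 0.711 × 687 → ξ₁ = 244.2 mol.
Yield of Q: 1ξ₂ / 687 = 0.124 → ξ₂ = 85.19 mol.
Outlet amounts (n = n₀ + Σ ν·ξ):
  V: 687 − 2(244.2) = 198.5
  U: 0 + 2(244.2) − 2(85.19) = 318.1
  Q: 0 + 1(85.19) = 85.19

318 mol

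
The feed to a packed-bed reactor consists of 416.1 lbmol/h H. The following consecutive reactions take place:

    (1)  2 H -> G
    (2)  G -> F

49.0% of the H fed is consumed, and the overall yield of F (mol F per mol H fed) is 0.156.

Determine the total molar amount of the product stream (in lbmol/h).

314 lbmol/h

Conversion of H: H consumed = 2ξ₁ = 0.49 × 416.1 → ξ₁ = 101.9 lbmol/h.
Yield of F: 1ξ₂ / 416.1 = 0.156 → ξ₂ = 64.91 lbmol/h.
Outlet amounts (n = n₀ + Σ ν·ξ):
  H: 416.1 − 2(101.9) = 212.2
  G: 0 + 1(101.9) − 1(64.91) = 37.03
  F: 0 + 1(64.91) = 64.91
Total out = 212.2 + 37.03 + 64.91 = 314.2 lbmol/h.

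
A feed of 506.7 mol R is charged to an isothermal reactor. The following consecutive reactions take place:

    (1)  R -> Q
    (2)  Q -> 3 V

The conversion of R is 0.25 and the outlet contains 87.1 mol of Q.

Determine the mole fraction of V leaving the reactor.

0.203

Conversion of R: R consumed = 1ξ₁ = 0.25 × 506.7 → ξ₁ = 126.7 mol.
Q balance: n_Q = 0 + 1ξ₁ − 1ξ₂ = 87.1 → ξ₂ = (1·126.7 − 87.1)/1 = 39.58 mol.
Outlet amounts (n = n₀ + Σ ν·ξ):
  R: 506.7 − 1(126.7) = 380
  Q: 0 + 1(126.7) − 1(39.58) = 87.1
  V: 0 + 3(39.58) = 118.7
Total out = 585.9 mol; y_V = 118.7 / 585.9 = 0.2027.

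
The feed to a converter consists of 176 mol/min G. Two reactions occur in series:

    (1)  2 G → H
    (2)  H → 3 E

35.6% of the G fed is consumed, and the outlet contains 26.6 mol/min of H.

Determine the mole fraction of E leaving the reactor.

0.092

Conversion of G: G consumed = 2ξ₁ = 0.356 × 176 → ξ₁ = 31.33 mol/min.
H balance: n_H = 0 + 1ξ₁ − 1ξ₂ = 26.6 → ξ₂ = (1·31.33 − 26.6)/1 = 4.728 mol/min.
Outlet amounts (n = n₀ + Σ ν·ξ):
  G: 176 − 2(31.33) = 113.3
  H: 0 + 1(31.33) − 1(4.728) = 26.6
  E: 0 + 3(4.728) = 14.18
Total out = 154.1 mol/min; y_E = 14.18 / 154.1 = 0.09203.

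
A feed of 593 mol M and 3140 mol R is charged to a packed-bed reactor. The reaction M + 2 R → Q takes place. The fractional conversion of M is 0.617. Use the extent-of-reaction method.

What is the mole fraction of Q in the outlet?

M reacted = 0.617 × 593 = 365.9 mol; ν_M = −1, so ξ = 365.9/1 = 365.9 mol.
Outlet amounts (n = n₀ + ν ξ):
  M: 593 − 1(365.9) = 227.1
  R: 3140 − 2(365.9) = 2408
  Q: 0 + 1(365.9) = 365.9
Total out = 3001 mol; y_Q = 365.9 / 3001 = 0.1219.

0.122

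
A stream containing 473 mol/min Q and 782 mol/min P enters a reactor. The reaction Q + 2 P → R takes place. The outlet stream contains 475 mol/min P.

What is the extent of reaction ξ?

For P: n = n₀ − 2ξ → 475 = 782 − 2ξ, giving ξ = 153.5 mol/min.
Outlet amounts (n = n₀ + ν ξ):
  Q: 473 − 1(153.5) = 319.5
  P: 782 − 2(153.5) = 475
  R: 0 + 1(153.5) = 153.5

ξ = 154 mol/min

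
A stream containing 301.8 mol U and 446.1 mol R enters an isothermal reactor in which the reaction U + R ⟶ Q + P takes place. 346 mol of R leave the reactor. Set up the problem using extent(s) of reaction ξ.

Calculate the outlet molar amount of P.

For R: n = n₀ − 1ξ → 346 = 446.1 − 1ξ, giving ξ = 100.1 mol.
Outlet amounts (n = n₀ + ν ξ):
  U: 301.8 − 1(100.1) = 201.7
  R: 446.1 − 1(100.1) = 346
  Q: 0 + 1(100.1) = 100.1
  P: 0 + 1(100.1) = 100.1

100 mol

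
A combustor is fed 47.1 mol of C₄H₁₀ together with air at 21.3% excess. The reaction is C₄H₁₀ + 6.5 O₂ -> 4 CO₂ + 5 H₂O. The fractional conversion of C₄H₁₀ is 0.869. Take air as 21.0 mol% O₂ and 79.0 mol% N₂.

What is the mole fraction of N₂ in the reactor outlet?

0.744

Stoichiometric O₂ = 6.5 × 47.1 = 306.2 mol; O₂ fed = 306.2 × 1.213 = 371.4 mol.
N₂ fed = 371.4 × 79/21 = 1397 mol.
Fuel reacted = 0.869 × 47.1 → ξ = 40.93 mol.
Outlet (n = n₀ + ν ξ):
  C₄H₁₀: 47.1 − 1(40.93) = 6.17
  O₂: 371.4 − 6.5(40.93) = 105.3
  N₂: 1397 (inert)
  CO₂: 0 + 4(40.93) = 163.7
  H₂O: 0 + 5(40.93) = 204.6
Total out = 1877 mol; y_N₂ = 1397 / 1877 = 0.7443.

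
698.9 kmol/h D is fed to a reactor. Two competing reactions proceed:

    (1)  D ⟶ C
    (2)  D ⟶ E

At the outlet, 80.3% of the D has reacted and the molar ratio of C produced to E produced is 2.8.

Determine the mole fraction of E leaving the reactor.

Conversion of D: D consumed = 0.803 × 698.9 = 561.2 kmol/h = 1ξ₁ + 1ξ₂.
Selectivity: 1ξ₁ / (1ξ₂) = 2.8 → ξ₁ = 2.8 ξ₂.
Substitute: (1·2.8 + 1) ξ₂ = 561.2 → ξ₂ = 147.7 kmol/h, ξ₁ = 413.5 kmol/h.
Outlet amounts (n = n₀ + Σ ν·ξ):
  D: 698.9 − 1(413.5) − 1(147.7) = 137.7
  C: 0 + 1(413.5) = 413.5
  E: 0 + 1(147.7) = 147.7
Total out = 698.9 kmol/h; y_E = 147.7 / 698.9 = 0.2113.

0.211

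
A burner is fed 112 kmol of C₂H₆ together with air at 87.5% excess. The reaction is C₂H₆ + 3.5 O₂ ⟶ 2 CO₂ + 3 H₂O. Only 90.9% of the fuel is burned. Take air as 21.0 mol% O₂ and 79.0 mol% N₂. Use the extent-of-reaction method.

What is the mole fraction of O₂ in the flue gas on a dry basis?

Stoichiometric O₂ = 3.5 × 112 = 392 kmol; O₂ fed = 392 × 1.875 = 735 kmol.
N₂ fed = 735 × 79/21 = 2765 kmol.
Fuel reacted = 0.909 × 112 → ξ = 101.8 kmol.
Outlet (n = n₀ + ν ξ):
  C₂H₆: 112 − 1(101.8) = 10.19
  O₂: 735 − 3.5(101.8) = 378.7
  N₂: 2765 (inert)
  CO₂: 0 + 2(101.8) = 203.6
  H₂O: 0 + 3(101.8) = 305.4
Dry total = 3357 kmol; y_O₂ (dry) = 378.7 / 3357 = 0.1128.

0.113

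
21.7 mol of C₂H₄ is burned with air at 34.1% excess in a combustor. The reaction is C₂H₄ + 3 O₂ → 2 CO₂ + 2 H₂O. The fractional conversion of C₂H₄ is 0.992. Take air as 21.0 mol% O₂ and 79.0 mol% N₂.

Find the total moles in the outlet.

437 mol

Stoichiometric O₂ = 3 × 21.7 = 65.1 mol; O₂ fed = 65.1 × 1.341 = 87.3 mol.
N₂ fed = 87.3 × 79/21 = 328.4 mol.
Fuel reacted = 0.992 × 21.7 → ξ = 21.53 mol.
Outlet (n = n₀ + ν ξ):
  C₂H₄: 21.7 − 1(21.53) = 0.1736
  O₂: 87.3 − 3(21.53) = 22.72
  N₂: 328.4 (inert)
  CO₂: 0 + 2(21.53) = 43.05
  H₂O: 0 + 2(21.53) = 43.05
Total out = 0.1736 + 22.72 + 328.4 + 43.05 + 43.05 = 437.4 mol.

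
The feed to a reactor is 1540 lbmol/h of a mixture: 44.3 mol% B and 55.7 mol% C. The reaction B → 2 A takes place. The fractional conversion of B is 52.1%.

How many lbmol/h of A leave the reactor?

711 lbmol/h

B reacted = 0.521 × 682.2 = 355.4 lbmol/h; ν_B = −1, so ξ = 355.4/1 = 355.4 lbmol/h.
Outlet amounts (n = n₀ + ν ξ):
  B: 682.2 − 1(355.4) = 326.8
  A: 0 + 2(355.4) = 710.9
  C: 857.8 (inert)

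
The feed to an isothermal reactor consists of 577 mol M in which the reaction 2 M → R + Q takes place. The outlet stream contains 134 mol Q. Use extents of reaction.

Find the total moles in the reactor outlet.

577 mol

For Q: n = n₀ + 1ξ → 134 = 0 + 1ξ, giving ξ = 134 mol.
Outlet amounts (n = n₀ + ν ξ):
  M: 577 − 2(134) = 309
  R: 0 + 1(134) = 134
  Q: 0 + 1(134) = 134
Total out = 309 + 134 + 134 = 577 mol.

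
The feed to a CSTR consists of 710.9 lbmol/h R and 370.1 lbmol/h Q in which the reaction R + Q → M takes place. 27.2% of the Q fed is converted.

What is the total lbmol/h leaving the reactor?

Q reacted = 0.272 × 370.1 = 100.7 lbmol/h; ν_Q = −1, so ξ = 100.7/1 = 100.7 lbmol/h.
Outlet amounts (n = n₀ + ν ξ):
  R: 710.9 − 1(100.7) = 610.2
  Q: 370.1 − 1(100.7) = 269.4
  M: 0 + 1(100.7) = 100.7
Total out = 610.2 + 269.4 + 100.7 = 980.3 lbmol/h.

980 lbmol/h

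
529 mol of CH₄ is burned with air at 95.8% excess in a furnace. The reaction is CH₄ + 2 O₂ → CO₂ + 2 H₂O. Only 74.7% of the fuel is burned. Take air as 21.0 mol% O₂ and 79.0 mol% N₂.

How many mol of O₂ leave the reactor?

1280 mol

Stoichiometric O₂ = 2 × 529 = 1058 mol; O₂ fed = 1058 × 1.958 = 2072 mol.
N₂ fed = 2072 × 79/21 = 7793 mol.
Fuel reacted = 0.747 × 529 → ξ = 395.2 mol.
Outlet (n = n₀ + ν ξ):
  CH₄: 529 − 1(395.2) = 133.8
  O₂: 2072 − 2(395.2) = 1281
  N₂: 7793 (inert)
  CO₂: 0 + 1(395.2) = 395.2
  H₂O: 0 + 2(395.2) = 790.3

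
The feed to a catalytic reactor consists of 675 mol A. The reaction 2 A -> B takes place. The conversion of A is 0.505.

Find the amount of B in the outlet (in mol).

170 mol

A reacted = 0.505 × 675 = 340.9 mol; ν_A = −2, so ξ = 340.9/2 = 170.4 mol.
Outlet amounts (n = n₀ + ν ξ):
  A: 675 − 2(170.4) = 334.1
  B: 0 + 1(170.4) = 170.4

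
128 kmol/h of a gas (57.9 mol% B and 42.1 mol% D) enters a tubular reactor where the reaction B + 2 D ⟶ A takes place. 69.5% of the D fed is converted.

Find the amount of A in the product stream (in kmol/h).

D reacted = 0.695 × 53.89 = 37.45 kmol/h; ν_D = −2, so ξ = 37.45/2 = 18.73 kmol/h.
Outlet amounts (n = n₀ + ν ξ):
  B: 74.11 − 1(18.73) = 55.39
  D: 53.89 − 2(18.73) = 16.44
  A: 0 + 1(18.73) = 18.73

18.7 kmol/h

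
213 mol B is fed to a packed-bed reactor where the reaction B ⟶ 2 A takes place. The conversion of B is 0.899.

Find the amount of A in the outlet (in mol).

B reacted = 0.899 × 213 = 191.5 mol; ν_B = −1, so ξ = 191.5/1 = 191.5 mol.
Outlet amounts (n = n₀ + ν ξ):
  B: 213 − 1(191.5) = 21.51
  A: 0 + 2(191.5) = 383

383 mol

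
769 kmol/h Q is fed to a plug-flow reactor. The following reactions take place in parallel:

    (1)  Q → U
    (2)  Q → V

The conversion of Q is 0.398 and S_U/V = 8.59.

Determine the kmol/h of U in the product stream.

274 kmol/h

Conversion of Q: Q consumed = 0.398 × 769 = 306.1 kmol/h = 1ξ₁ + 1ξ₂.
Selectivity: 1ξ₁ / (1ξ₂) = 8.59 → ξ₁ = 8.59 ξ₂.
Substitute: (1·8.59 + 1) ξ₂ = 306.1 → ξ₂ = 31.91 kmol/h, ξ₁ = 274.1 kmol/h.
Outlet amounts (n = n₀ + Σ ν·ξ):
  Q: 769 − 1(274.1) − 1(31.91) = 462.9
  U: 0 + 1(274.1) = 274.1
  V: 0 + 1(31.91) = 31.91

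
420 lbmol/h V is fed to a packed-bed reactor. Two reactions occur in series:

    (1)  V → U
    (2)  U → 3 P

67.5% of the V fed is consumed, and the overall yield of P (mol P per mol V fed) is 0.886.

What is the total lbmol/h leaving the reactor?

Conversion of V: V consumed = 1ξ₁ = 0.675 × 420 → ξ₁ = 283.5 lbmol/h.
Yield of P: 3ξ₂ / 420 = 0.886 → ξ₂ = 124 lbmol/h.
Outlet amounts (n = n₀ + Σ ν·ξ):
  V: 420 − 1(283.5) = 136.5
  U: 0 + 1(283.5) − 1(124) = 159.5
  P: 0 + 3(124) = 372.1
Total out = 136.5 + 159.5 + 372.1 = 668.1 lbmol/h.

668 lbmol/h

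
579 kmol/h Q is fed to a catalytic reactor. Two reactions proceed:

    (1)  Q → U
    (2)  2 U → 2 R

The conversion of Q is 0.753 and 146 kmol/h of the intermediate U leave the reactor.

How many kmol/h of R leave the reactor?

Conversion of Q: Q consumed = 1ξ₁ = 0.753 × 579 → ξ₁ = 436 kmol/h.
U balance: n_U = 0 + 1ξ₁ − 2ξ₂ = 146 → ξ₂ = (1·436 − 146)/2 = 145 kmol/h.
Outlet amounts (n = n₀ + Σ ν·ξ):
  Q: 579 − 1(436) = 143
  U: 0 + 1(436) − 2(145) = 146
  R: 0 + 2(145) = 290

290 kmol/h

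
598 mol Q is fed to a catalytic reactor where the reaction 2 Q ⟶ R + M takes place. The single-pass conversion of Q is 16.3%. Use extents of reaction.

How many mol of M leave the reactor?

Q reacted = 0.163 × 598 = 97.47 mol; ν_Q = −2, so ξ = 97.47/2 = 48.74 mol.
Outlet amounts (n = n₀ + ν ξ):
  Q: 598 − 2(48.74) = 500.5
  R: 0 + 1(48.74) = 48.74
  M: 0 + 1(48.74) = 48.74

48.7 mol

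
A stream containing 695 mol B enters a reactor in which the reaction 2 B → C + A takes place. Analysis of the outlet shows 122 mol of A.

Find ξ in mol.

ξ = 122 mol

For A: n = n₀ + 1ξ → 122 = 0 + 1ξ, giving ξ = 122 mol.
Outlet amounts (n = n₀ + ν ξ):
  B: 695 − 2(122) = 451
  C: 0 + 1(122) = 122
  A: 0 + 1(122) = 122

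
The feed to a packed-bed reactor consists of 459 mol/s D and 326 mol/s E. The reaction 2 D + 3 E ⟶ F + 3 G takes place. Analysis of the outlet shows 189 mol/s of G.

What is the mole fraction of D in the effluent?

0.461

For G: n = n₀ + 3ξ → 189 = 0 + 3ξ, giving ξ = 63 mol/s.
Outlet amounts (n = n₀ + ν ξ):
  D: 459 − 2(63) = 333
  E: 326 − 3(63) = 137
  F: 0 + 1(63) = 63
  G: 0 + 3(63) = 189
Total out = 722 mol/s; y_D = 333 / 722 = 0.4612.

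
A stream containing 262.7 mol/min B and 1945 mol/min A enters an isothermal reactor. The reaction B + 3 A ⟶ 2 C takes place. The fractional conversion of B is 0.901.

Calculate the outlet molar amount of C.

473 mol/min

B reacted = 0.901 × 262.7 = 236.7 mol/min; ν_B = −1, so ξ = 236.7/1 = 236.7 mol/min.
Outlet amounts (n = n₀ + ν ξ):
  B: 262.7 − 1(236.7) = 26.01
  A: 1945 − 3(236.7) = 1235
  C: 0 + 2(236.7) = 473.4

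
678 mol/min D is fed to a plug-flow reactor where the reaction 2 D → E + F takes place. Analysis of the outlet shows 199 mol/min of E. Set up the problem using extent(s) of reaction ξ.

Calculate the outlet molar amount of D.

280 mol/min

For E: n = n₀ + 1ξ → 199 = 0 + 1ξ, giving ξ = 199 mol/min.
Outlet amounts (n = n₀ + ν ξ):
  D: 678 − 2(199) = 280
  E: 0 + 1(199) = 199
  F: 0 + 1(199) = 199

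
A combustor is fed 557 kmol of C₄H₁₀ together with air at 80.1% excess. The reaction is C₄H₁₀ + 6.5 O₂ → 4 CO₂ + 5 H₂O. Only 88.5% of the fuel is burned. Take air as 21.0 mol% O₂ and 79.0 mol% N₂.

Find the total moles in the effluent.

Stoichiometric O₂ = 6.5 × 557 = 3620 kmol; O₂ fed = 3620 × 1.801 = 6521 kmol.
N₂ fed = 6521 × 79/21 = 24530 kmol.
Fuel reacted = 0.885 × 557 → ξ = 492.9 kmol.
Outlet (n = n₀ + ν ξ):
  C₄H₁₀: 557 − 1(492.9) = 64.06
  O₂: 6521 − 6.5(492.9) = 3316
  N₂: 24530 (inert)
  CO₂: 0 + 4(492.9) = 1972
  H₂O: 0 + 5(492.9) = 2465
Total out = 64.06 + 3316 + 24530 + 1972 + 2465 = 32350 kmol.

32300 kmol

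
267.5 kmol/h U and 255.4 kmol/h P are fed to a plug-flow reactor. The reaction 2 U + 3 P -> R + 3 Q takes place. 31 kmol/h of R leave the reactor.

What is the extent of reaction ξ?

ξ = 31 kmol/h

For R: n = n₀ + 1ξ → 31 = 0 + 1ξ, giving ξ = 31 kmol/h.
Outlet amounts (n = n₀ + ν ξ):
  U: 267.5 − 2(31) = 205.5
  P: 255.4 − 3(31) = 162.4
  R: 0 + 1(31) = 31
  Q: 0 + 3(31) = 93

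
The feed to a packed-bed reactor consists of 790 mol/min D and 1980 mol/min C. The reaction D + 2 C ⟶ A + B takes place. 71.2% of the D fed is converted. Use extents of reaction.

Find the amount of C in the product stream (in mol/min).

855 mol/min

D reacted = 0.712 × 790 = 562.5 mol/min; ν_D = −1, so ξ = 562.5/1 = 562.5 mol/min.
Outlet amounts (n = n₀ + ν ξ):
  D: 790 − 1(562.5) = 227.5
  C: 1980 − 2(562.5) = 855
  A: 0 + 1(562.5) = 562.5
  B: 0 + 1(562.5) = 562.5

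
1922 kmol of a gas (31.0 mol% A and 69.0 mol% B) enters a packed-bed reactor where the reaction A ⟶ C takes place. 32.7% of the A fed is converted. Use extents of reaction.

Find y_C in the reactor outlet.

A reacted = 0.327 × 595.8 = 194.8 kmol; ν_A = −1, so ξ = 194.8/1 = 194.8 kmol.
Outlet amounts (n = n₀ + ν ξ):
  A: 595.8 − 1(194.8) = 401
  C: 0 + 1(194.8) = 194.8
  B: 1326 (inert)
Total out = 1922 kmol; y_C = 194.8 / 1922 = 0.1014.

0.101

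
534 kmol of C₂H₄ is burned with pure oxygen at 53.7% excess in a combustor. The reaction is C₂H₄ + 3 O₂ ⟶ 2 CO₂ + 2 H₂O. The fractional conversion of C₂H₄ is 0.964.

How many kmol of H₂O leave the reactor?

1030 kmol

Stoichiometric O₂ = 3 × 534 = 1602 kmol; O₂ fed = 1602 × 1.537 = 2462 kmol.
Fuel reacted = 0.964 × 534 → ξ = 514.8 kmol.
Outlet (n = n₀ + ν ξ):
  C₂H₄: 534 − 1(514.8) = 19.22
  O₂: 2462 − 3(514.8) = 917.9
  CO₂: 0 + 2(514.8) = 1030
  H₂O: 0 + 2(514.8) = 1030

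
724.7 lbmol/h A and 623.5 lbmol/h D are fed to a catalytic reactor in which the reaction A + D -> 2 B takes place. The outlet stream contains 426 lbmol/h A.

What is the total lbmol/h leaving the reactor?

1350 lbmol/h

For A: n = n₀ − 1ξ → 426 = 724.7 − 1ξ, giving ξ = 298.7 lbmol/h.
Outlet amounts (n = n₀ + ν ξ):
  A: 724.7 − 1(298.7) = 426
  D: 623.5 − 1(298.7) = 324.8
  B: 0 + 2(298.7) = 597.4
Total out = 426 + 324.8 + 597.4 = 1348 lbmol/h.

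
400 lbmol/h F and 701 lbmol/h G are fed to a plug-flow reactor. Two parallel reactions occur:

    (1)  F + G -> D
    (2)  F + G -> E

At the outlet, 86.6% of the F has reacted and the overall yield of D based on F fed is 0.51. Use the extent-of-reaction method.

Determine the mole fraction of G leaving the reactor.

0.47

Yield of D: 1ξ₁ / 400 = 0.51 → ξ₁ = 204 lbmol/h.
Conversion of F: 1ξ₁ + 1ξ₂ = 0.866 × 400 = 346.4 → ξ₂ = 142.4 lbmol/h.
Outlet amounts (n = n₀ + Σ ν·ξ):
  F: 400 − 1(204) − 1(142.4) = 53.6
  G: 701 − 1(204) − 1(142.4) = 354.6
  D: 0 + 1(204) = 204
  E: 0 + 1(142.4) = 142.4
Total out = 754.6 lbmol/h; y_G = 354.6 / 754.6 = 0.4699.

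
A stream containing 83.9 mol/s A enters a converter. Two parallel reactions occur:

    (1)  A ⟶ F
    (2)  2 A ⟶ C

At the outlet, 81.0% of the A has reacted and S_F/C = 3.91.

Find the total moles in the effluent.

72.4 mol/s

Conversion of A: A consumed = 0.81 × 83.9 = 67.96 mol/s = 1ξ₁ + 2ξ₂.
Selectivity: 1ξ₁ / (1ξ₂) = 3.91 → ξ₁ = 3.91 ξ₂.
Substitute: (1·3.91 + 2) ξ₂ = 67.96 → ξ₂ = 11.5 mol/s, ξ₁ = 44.96 mol/s.
Outlet amounts (n = n₀ + Σ ν·ξ):
  A: 83.9 − 1(44.96) − 2(11.5) = 15.94
  F: 0 + 1(44.96) = 44.96
  C: 0 + 1(11.5) = 11.5
Total out = 15.94 + 44.96 + 11.5 = 72.4 mol/s.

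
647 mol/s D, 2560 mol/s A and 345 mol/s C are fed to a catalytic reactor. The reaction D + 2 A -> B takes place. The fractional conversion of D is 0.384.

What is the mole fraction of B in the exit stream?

D reacted = 0.384 × 647 = 248.4 mol/s; ν_D = −1, so ξ = 248.4/1 = 248.4 mol/s.
Outlet amounts (n = n₀ + ν ξ):
  D: 647 − 1(248.4) = 398.6
  A: 2560 − 2(248.4) = 2063
  B: 0 + 1(248.4) = 248.4
  C: 345 (inert)
Total out = 3055 mol/s; y_B = 248.4 / 3055 = 0.08132.

0.0813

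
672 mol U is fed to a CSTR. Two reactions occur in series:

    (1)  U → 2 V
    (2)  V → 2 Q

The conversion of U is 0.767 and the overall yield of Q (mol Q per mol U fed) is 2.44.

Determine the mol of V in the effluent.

211 mol

Conversion of U: U consumed = 1ξ₁ = 0.767 × 672 → ξ₁ = 515.4 mol.
Yield of Q: 2ξ₂ / 672 = 2.44 → ξ₂ = 819.8 mol.
Outlet amounts (n = n₀ + Σ ν·ξ):
  U: 672 − 1(515.4) = 156.6
  V: 0 + 2(515.4) − 1(819.8) = 211
  Q: 0 + 2(819.8) = 1640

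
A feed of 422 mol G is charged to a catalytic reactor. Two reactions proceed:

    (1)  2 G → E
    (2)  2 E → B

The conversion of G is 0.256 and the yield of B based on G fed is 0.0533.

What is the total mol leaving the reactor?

Conversion of G: G consumed = 2ξ₁ = 0.256 × 422 → ξ₁ = 54.02 mol.
Yield of B: 1ξ₂ / 422 = 0.0533 → ξ₂ = 22.49 mol.
Outlet amounts (n = n₀ + Σ ν·ξ):
  G: 422 − 2(54.02) = 314
  E: 0 + 1(54.02) − 2(22.49) = 9.031
  B: 0 + 1(22.49) = 22.49
Total out = 314 + 9.031 + 22.49 = 345.5 mol.

345 mol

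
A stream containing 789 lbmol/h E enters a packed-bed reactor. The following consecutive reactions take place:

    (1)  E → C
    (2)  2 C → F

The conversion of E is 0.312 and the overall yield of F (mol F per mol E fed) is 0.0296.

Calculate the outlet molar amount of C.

Conversion of E: E consumed = 1ξ₁ = 0.312 × 789 → ξ₁ = 246.2 lbmol/h.
Yield of F: 1ξ₂ / 789 = 0.0296 → ξ₂ = 23.35 lbmol/h.
Outlet amounts (n = n₀ + Σ ν·ξ):
  E: 789 − 1(246.2) = 542.8
  C: 0 + 1(246.2) − 2(23.35) = 199.5
  F: 0 + 1(23.35) = 23.35

199 lbmol/h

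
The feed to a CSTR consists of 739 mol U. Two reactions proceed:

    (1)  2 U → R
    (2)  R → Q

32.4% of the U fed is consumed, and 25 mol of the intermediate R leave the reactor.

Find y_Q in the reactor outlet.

0.153

Conversion of U: U consumed = 2ξ₁ = 0.324 × 739 → ξ₁ = 119.7 mol.
R balance: n_R = 0 + 1ξ₁ − 1ξ₂ = 25 → ξ₂ = (1·119.7 − 25)/1 = 94.72 mol.
Outlet amounts (n = n₀ + Σ ν·ξ):
  U: 739 − 2(119.7) = 499.6
  R: 0 + 1(119.7) − 1(94.72) = 25
  Q: 0 + 1(94.72) = 94.72
Total out = 619.3 mol; y_Q = 94.72 / 619.3 = 0.1529.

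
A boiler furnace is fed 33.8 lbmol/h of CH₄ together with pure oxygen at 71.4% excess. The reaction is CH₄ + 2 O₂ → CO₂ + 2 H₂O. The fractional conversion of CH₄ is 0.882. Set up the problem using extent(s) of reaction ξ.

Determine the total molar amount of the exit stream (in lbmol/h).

150 lbmol/h

Stoichiometric O₂ = 2 × 33.8 = 67.6 lbmol/h; O₂ fed = 67.6 × 1.714 = 115.9 lbmol/h.
Fuel reacted = 0.882 × 33.8 → ξ = 29.81 lbmol/h.
Outlet (n = n₀ + ν ξ):
  CH₄: 33.8 − 1(29.81) = 3.988
  O₂: 115.9 − 2(29.81) = 56.24
  CO₂: 0 + 1(29.81) = 29.81
  H₂O: 0 + 2(29.81) = 59.62
Total out = 3.988 + 56.24 + 29.81 + 59.62 = 149.7 lbmol/h.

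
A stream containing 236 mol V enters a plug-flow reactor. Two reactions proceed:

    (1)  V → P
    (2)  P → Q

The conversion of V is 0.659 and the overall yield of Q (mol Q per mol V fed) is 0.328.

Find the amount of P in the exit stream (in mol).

Conversion of V: V consumed = 1ξ₁ = 0.659 × 236 → ξ₁ = 155.5 mol.
Yield of Q: 1ξ₂ / 236 = 0.328 → ξ₂ = 77.41 mol.
Outlet amounts (n = n₀ + Σ ν·ξ):
  V: 236 − 1(155.5) = 80.48
  P: 0 + 1(155.5) − 1(77.41) = 78.12
  Q: 0 + 1(77.41) = 77.41

78.1 mol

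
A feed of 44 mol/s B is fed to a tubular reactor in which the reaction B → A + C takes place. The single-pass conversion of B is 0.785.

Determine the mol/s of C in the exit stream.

34.5 mol/s

B reacted = 0.785 × 44 = 34.54 mol/s; ν_B = −1, so ξ = 34.54/1 = 34.54 mol/s.
Outlet amounts (n = n₀ + ν ξ):
  B: 44 − 1(34.54) = 9.46
  A: 0 + 1(34.54) = 34.54
  C: 0 + 1(34.54) = 34.54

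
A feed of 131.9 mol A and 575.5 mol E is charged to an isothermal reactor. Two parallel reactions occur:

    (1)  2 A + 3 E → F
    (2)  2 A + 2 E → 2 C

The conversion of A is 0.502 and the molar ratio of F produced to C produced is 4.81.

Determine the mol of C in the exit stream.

6.23 mol

Conversion of A: A consumed = 0.502 × 131.9 = 66.21 mol = 2ξ₁ + 2ξ₂.
Selectivity: 1ξ₁ / (2ξ₂) = 4.81 → ξ₁ = 9.62 ξ₂.
Substitute: (2·9.62 + 2) ξ₂ = 66.21 → ξ₂ = 3.117 mol, ξ₁ = 29.99 mol.
Outlet amounts (n = n₀ + Σ ν·ξ):
  A: 131.9 − 2(29.99) − 2(3.117) = 65.69
  E: 575.5 − 3(29.99) − 2(3.117) = 479.3
  F: 0 + 1(29.99) = 29.99
  C: 0 + 2(3.117) = 6.235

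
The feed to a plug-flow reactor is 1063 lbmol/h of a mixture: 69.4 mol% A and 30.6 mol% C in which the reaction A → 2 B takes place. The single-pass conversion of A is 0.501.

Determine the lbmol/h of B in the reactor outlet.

A reacted = 0.501 × 737.7 = 369.6 lbmol/h; ν_A = −1, so ξ = 369.6/1 = 369.6 lbmol/h.
Outlet amounts (n = n₀ + ν ξ):
  A: 737.7 − 1(369.6) = 368.1
  B: 0 + 2(369.6) = 739.2
  C: 325.3 (inert)

739 lbmol/h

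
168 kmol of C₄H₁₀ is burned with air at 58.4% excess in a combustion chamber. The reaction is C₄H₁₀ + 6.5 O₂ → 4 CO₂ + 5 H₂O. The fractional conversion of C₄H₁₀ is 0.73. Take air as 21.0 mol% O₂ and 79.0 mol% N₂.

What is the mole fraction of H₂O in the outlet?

Stoichiometric O₂ = 6.5 × 168 = 1092 kmol; O₂ fed = 1092 × 1.584 = 1730 kmol.
N₂ fed = 1730 × 79/21 = 6507 kmol.
Fuel reacted = 0.73 × 168 → ξ = 122.6 kmol.
Outlet (n = n₀ + ν ξ):
  C₄H₁₀: 168 − 1(122.6) = 45.36
  O₂: 1730 − 6.5(122.6) = 932.6
  N₂: 6507 (inert)
  CO₂: 0 + 4(122.6) = 490.6
  H₂O: 0 + 5(122.6) = 613.2
Total out = 8589 kmol; y_H₂O = 613.2 / 8589 = 0.0714.

0.0714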